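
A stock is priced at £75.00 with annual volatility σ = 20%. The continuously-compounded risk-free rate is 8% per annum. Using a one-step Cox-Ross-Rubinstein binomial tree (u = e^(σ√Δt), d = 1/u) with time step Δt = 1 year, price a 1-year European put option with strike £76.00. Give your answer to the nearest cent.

CRR parameters: u = e^(σ√Δt) = e^(0.2·√1) = 1.2214, d = 1/u = 0.8187
Per-period rate: rΔt = 0.08·1 = 0.08, so R = e^0.08 = 1.0833
Risk-neutral probability p = (e^0.08 − 0.8187)/(1.2214 − 0.8187) = 0.2646/0.4027 = 0.6570
Terminal stock prices: S_u = 91.61, S_d = 61.4
Terminal payoffs (K − S): max(-15.61, 0) = 0, max(14.6, 0) = 14.6
Node 0 (S = 75): V_0 = e^(−0.08)·[0.6570·0.0000 + 0.3430·14.5952] = 4.6212

£4.62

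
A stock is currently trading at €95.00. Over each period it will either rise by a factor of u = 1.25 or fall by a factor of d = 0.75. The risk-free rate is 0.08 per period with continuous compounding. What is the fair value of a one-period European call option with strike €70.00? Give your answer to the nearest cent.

Risk-neutral probability p = (e^0.08 − 0.75)/(1.25 − 0.75) = 0.3333/0.5000 = 0.6666
Terminal stock prices: S_u = 118.8, S_d = 71.25
Terminal payoffs (S − K): max(48.75, 0) = 48.75, max(1.25, 0) = 1.25
Node 0 (S = 95): V_0 = e^(−0.08)·[0.6666·48.7500 + 0.3334·1.2500] = 30.3819

€30.38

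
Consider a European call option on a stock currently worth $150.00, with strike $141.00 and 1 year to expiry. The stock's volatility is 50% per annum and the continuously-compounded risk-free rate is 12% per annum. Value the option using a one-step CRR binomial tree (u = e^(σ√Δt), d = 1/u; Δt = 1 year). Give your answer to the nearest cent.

$47.13

CRR parameters: u = e^(σ√Δt) = e^(0.5·√1) = 1.6487, d = 1/u = 0.6065
Per-period rate: rΔt = 0.12·1 = 0.12, so R = e^0.12 = 1.1275
Risk-neutral probability p = (e^0.12 − 0.6065)/(1.6487 − 0.6065) = 0.5210/1.0422 = 0.4999
Terminal stock prices: S_u = 247.3, S_d = 90.98
Terminal payoffs (S − K): max(106.3, 0) = 106.3, max(-50.02, 0) = 0
Node 0 (S = 150): V_0 = e^(−0.12)·[0.4999·106.3082 + 0.5001·0.0000] = 47.1318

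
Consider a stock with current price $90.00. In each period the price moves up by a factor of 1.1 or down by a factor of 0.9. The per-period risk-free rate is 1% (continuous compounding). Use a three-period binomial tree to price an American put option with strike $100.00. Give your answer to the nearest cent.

$11.37

Risk-neutral probability p = (e^0.01 − 0.9)/(1.1 − 0.9) = 0.1101/0.2000 = 0.5503
Terminal stock prices: S_uuu = 119.8, S_uud = 98.01, S_udd = 80.19, S_ddd = 65.61
Terminal payoffs (K − S): max(-19.79, 0) = 0, max(1.99, 0) = 1.99, max(19.81, 0) = 19.81, max(34.39, 0) = 34.39
Node uu (S = 108.9): continuation = e^(−0.01)·[0.5503·0.0000 + 0.4497·1.9900] = 0.8861; exercise value = 0.0000 ≤ continuation, so V_uu = 0.8861
Node ud (S = 89.1): continuation = e^(−0.01)·[0.5503·1.9900 + 0.4497·19.8100] = 9.9050; exercise value = 10.9000 > continuation, so V_ud = 10.9000 (exercise)
Node dd (S = 72.9): continuation = e^(−0.01)·[0.5503·19.8100 + 0.4497·34.3900] = 26.1050; exercise value = 27.1000 > continuation, so V_dd = 27.1000 (exercise)
Node u (S = 99): continuation = e^(−0.01)·[0.5503·0.8861 + 0.4497·10.9000] = 5.3362; exercise value = 1.0000 ≤ continuation, so V_u = 5.3362
Node d (S = 81): continuation = e^(−0.01)·[0.5503·10.9000 + 0.4497·27.1000] = 18.0050; exercise value = 19.0000 > continuation, so V_d = 19.0000 (exercise)
Node 0 (S = 90): continuation = e^(−0.01)·[0.5503·5.3362 + 0.4497·19.0000] = 11.3672; exercise value = 10.0000 ≤ continuation, so V_0 = 11.3672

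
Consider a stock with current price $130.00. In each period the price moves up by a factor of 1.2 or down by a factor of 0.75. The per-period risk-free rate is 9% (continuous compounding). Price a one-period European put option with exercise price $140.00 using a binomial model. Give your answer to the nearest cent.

$9.13

Risk-neutral probability p = (e^0.09 − 0.75)/(1.2 − 0.75) = 0.3442/0.4500 = 0.7648
Terminal stock prices: S_u = 156, S_d = 97.5
Terminal payoffs (K − S): max(-16, 0) = 0, max(42.5, 0) = 42.5
Node 0 (S = 130): V_0 = e^(−0.09)·[0.7648·0.0000 + 0.2352·42.5000] = 9.1344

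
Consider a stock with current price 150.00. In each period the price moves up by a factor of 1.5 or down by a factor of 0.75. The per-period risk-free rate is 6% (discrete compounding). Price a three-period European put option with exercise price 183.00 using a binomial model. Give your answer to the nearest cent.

Risk-neutral probability p = (1 + 0.06 − 0.75)/(1.5 − 0.75) = 0.3100/0.7500 = 0.4133
Terminal stock prices: S_uuu = 506.2, S_uud = 253.1, S_udd = 126.6, S_ddd = 63.28
Terminal payoffs (K − S): max(-323.2, 0) = 0, max(-70.12, 0) = 0, max(56.44, 0) = 56.44, max(119.7, 0) = 119.7
Node uu (S = 337.5): V_uu = 1/1.06·[0.4133·0.0000 + 0.5867·0.0000] = 0.0000
Node ud (S = 168.8): V_ud = 1/1.06·[0.4133·0.0000 + 0.5867·56.4375] = 31.2358
Node dd (S = 84.38): V_dd = 1/1.06·[0.4133·56.4375 + 0.5867·119.7188] = 88.2665
Node u (S = 225): V_u = 1/1.06·[0.4133·0.0000 + 0.5867·31.2358] = 17.2878
Node d (S = 112.5): V_d = 1/1.06·[0.4133·31.2358 + 0.5867·88.2665] = 61.0319
Node 0 (S = 150): V_0 = 1/1.06·[0.4133·17.2878 + 0.5867·61.0319] = 40.5198

40.52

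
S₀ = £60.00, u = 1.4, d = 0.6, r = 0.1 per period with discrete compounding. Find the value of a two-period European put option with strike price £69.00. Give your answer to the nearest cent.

Risk-neutral probability p = (1 + 0.1 − 0.6)/(1.4 − 0.6) = 0.5000/0.8000 = 0.6250
Terminal stock prices: S_uu = 117.6, S_ud = 50.4, S_dd = 21.6
Terminal payoffs (K − S): max(-48.6, 0) = 0, max(18.6, 0) = 18.6, max(47.4, 0) = 47.4
Node u (S = 84): V_u = 1/1.1·[0.6250·0.0000 + 0.3750·18.6000] = 6.3409
Node d (S = 36): V_d = 1/1.1·[0.6250·18.6000 + 0.3750·47.4000] = 26.7273
Node 0 (S = 60): V_0 = 1/1.1·[0.6250·6.3409 + 0.3750·26.7273] = 12.7144

£12.71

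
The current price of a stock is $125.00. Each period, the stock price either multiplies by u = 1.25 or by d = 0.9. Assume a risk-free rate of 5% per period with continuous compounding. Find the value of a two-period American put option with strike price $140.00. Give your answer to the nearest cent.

Risk-neutral probability p = (e^0.05 − 0.9)/(1.25 − 0.9) = 0.1513/0.3500 = 0.4322
Terminal stock prices: S_uu = 195.3, S_ud = 140.6, S_dd = 101.2
Terminal payoffs (K − S): max(-55.31, 0) = 0, max(-0.625, 0) = 0, max(38.75, 0) = 38.75
Node u (S = 156.2): continuation = e^(−0.05)·[0.4322·0.0000 + 0.5678·0.0000] = 0.0000; exercise value = 0.0000 ≤ continuation, so V_u = 0.0000
Node d (S = 112.5): continuation = e^(−0.05)·[0.4322·0.0000 + 0.5678·38.7500] = 20.9291; exercise value = 27.5000 > continuation, so V_d = 27.5000 (exercise)
Node 0 (S = 125): continuation = e^(−0.05)·[0.4322·0.0000 + 0.5678·27.5000] = 14.8529; exercise value = 15.0000 > continuation, so V_0 = 15.0000 (exercise)

$15.00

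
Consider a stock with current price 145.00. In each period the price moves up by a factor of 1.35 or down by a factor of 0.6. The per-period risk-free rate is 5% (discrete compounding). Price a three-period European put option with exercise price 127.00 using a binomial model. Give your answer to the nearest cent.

Risk-neutral probability p = (1 + 0.05 − 0.6)/(1.35 − 0.6) = 0.4500/0.7500 = 0.6000
Terminal stock prices: S_uuu = 356.8, S_uud = 158.6, S_udd = 70.47, S_ddd = 31.32
Terminal payoffs (K − S): max(-229.8, 0) = 0, max(-31.56, 0) = 0, max(56.53, 0) = 56.53, max(95.68, 0) = 95.68
Node uu (S = 264.3): V_uu = 1/1.05·[0.6000·0.0000 + 0.4000·0.0000] = 0.0000
Node ud (S = 117.4): V_ud = 1/1.05·[0.6000·0.0000 + 0.4000·56.5300] = 21.5352
Node dd (S = 52.2): V_dd = 1/1.05·[0.6000·56.5300 + 0.4000·95.6800] = 68.7524
Node u (S = 195.8): V_u = 1/1.05·[0.6000·0.0000 + 0.4000·21.5352] = 8.2039
Node d (S = 87): V_d = 1/1.05·[0.6000·21.5352 + 0.4000·68.7524] = 38.4972
Node 0 (S = 145): V_0 = 1/1.05·[0.6000·8.2039 + 0.4000·38.4972] = 19.3536

19.35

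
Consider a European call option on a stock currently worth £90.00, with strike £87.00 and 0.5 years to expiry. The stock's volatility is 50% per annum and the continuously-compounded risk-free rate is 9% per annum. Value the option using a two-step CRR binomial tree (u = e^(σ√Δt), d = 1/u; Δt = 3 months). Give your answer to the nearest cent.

£15.11

CRR parameters: u = e^(σ√Δt) = e^(0.5·√0.25) = 1.2840, d = 1/u = 0.7788
Per-period rate: rΔt = 0.09·0.25 = 0.0225, so R = e^0.0225 = 1.0228
Risk-neutral probability p = (e^0.0225 − 0.7788)/(1.2840 − 0.7788) = 0.2440/0.5052 = 0.4829
Terminal stock prices: S_uu = 148.4, S_ud = 90, S_dd = 54.59
Terminal payoffs (S − K): max(61.38, 0) = 61.38, max(3, 0) = 3, max(-32.41, 0) = 0
Node u (S = 115.6): V_u = e^(−0.0225)·[0.4829·61.3849 + 0.5171·3.0000] = 30.4979
Node d (S = 70.09): V_d = e^(−0.0225)·[0.4829·3.0000 + 0.5171·0.0000] = 1.4164
Node 0 (S = 90): V_0 = e^(−0.0225)·[0.4829·30.4979 + 0.5171·1.4164] = 15.1148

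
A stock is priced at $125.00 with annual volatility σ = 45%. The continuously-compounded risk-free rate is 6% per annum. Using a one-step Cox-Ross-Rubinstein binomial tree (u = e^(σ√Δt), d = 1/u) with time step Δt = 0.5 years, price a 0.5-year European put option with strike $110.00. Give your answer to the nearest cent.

$9.84

CRR parameters: u = e^(σ√Δt) = e^(0.45·√0.5) = 1.3746, d = 1/u = 0.7275
Per-period rate: rΔt = 0.06·0.5 = 0.03, so R = e^0.03 = 1.0305
Risk-neutral probability p = (e^0.03 − 0.7275)/(1.3746 − 0.7275) = 0.3030/0.6472 = 0.4682
Terminal stock prices: S_u = 171.8, S_d = 90.93
Terminal payoffs (K − S): max(-61.83, 0) = 0, max(19.07, 0) = 19.07
Node 0 (S = 125): V_0 = e^(−0.03)·[0.4682·0.0000 + 0.5318·19.0677] = 9.8410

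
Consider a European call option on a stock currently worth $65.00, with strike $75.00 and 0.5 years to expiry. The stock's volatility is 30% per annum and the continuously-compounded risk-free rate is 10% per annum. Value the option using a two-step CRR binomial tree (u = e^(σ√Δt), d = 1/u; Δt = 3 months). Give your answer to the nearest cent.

$3.62

CRR parameters: u = e^(σ√Δt) = e^(0.3·√0.25) = 1.1618, d = 1/u = 0.8607
Per-period rate: rΔt = 0.1·0.25 = 0.025, so R = e^0.025 = 1.0253
Risk-neutral probability p = (e^0.025 − 0.8607)/(1.1618 − 0.8607) = 0.1646/0.3011 = 0.5466
Terminal stock prices: S_uu = 87.74, S_ud = 65, S_dd = 48.15
Terminal payoffs (S − K): max(12.74, 0) = 12.74, max(-10, 0) = 0, max(-26.85, 0) = 0
Node u (S = 75.52): V_u = e^(−0.025)·[0.5466·12.7408 + 0.4534·0.0000] = 6.7927
Node d (S = 55.95): V_d = e^(−0.025)·[0.5466·0.0000 + 0.4534·0.0000] = 0.0000
Node 0 (S = 65): V_0 = e^(−0.025)·[0.5466·6.7927 + 0.4534·0.0000] = 3.6215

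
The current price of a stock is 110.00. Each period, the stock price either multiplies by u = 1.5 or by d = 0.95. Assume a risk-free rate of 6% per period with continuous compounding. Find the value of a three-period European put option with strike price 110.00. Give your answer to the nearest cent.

6.63

Risk-neutral probability p = (e^0.06 − 0.95)/(1.5 − 0.95) = 0.1118/0.5500 = 0.2033
Terminal stock prices: S_uuu = 371.2, S_uud = 235.1, S_udd = 148.9, S_ddd = 94.31
Terminal payoffs (K − S): max(-261.2, 0) = 0, max(-125.1, 0) = 0, max(-38.91, 0) = 0, max(15.69, 0) = 15.69
Node uu (S = 247.5): V_uu = e^(−0.06)·[0.2033·0.0000 + 0.7967·0.0000] = 0.0000
Node ud (S = 156.8): V_ud = e^(−0.06)·[0.2033·0.0000 + 0.7967·0.0000] = 0.0000
Node dd (S = 99.27): V_dd = e^(−0.06)·[0.2033·0.0000 + 0.7967·15.6888] = 11.7707
Node u (S = 165): V_u = e^(−0.06)·[0.2033·0.0000 + 0.7967·0.0000] = 0.0000
Node d (S = 104.5): V_d = e^(−0.06)·[0.2033·0.0000 + 0.7967·11.7707] = 8.8312
Node 0 (S = 110): V_0 = e^(−0.06)·[0.2033·0.0000 + 0.7967·8.8312] = 6.6258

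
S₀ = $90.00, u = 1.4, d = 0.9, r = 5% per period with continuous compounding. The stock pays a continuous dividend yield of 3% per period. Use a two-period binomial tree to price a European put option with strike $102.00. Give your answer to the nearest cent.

$15.19

Per-period risk-free factor R = e^0.05 = 1.0513; dividend-adjusted growth = e^(0.05−0.03) = 1.0202.
Risk-neutral probability p = (1.0202 − 0.9)/(1.4 − 0.9) = 0.1202/0.5000 = 0.2404
Terminal stock prices: S_uu = 176.4, S_ud = 113.4, S_dd = 72.9
Terminal payoffs (K − S): max(-74.4, 0) = 0, max(-11.4, 0) = 0, max(29.1, 0) = 29.1
Node u (S = 126): V_u = e^(−0.05)·[0.2404·0.0000 + 0.7596·0.0000] = 0.0000
Node d (S = 81): V_d = e^(−0.05)·[0.2404·0.0000 + 0.7596·29.1000] = 21.0262
Node 0 (S = 90): V_0 = e^(−0.05)·[0.2404·0.0000 + 0.7596·21.0262] = 15.1925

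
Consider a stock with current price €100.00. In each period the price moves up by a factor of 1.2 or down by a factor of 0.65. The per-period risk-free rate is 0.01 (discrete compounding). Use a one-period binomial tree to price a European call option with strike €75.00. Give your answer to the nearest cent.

Risk-neutral probability p = (1 + 0.01 − 0.65)/(1.2 − 0.65) = 0.3600/0.5500 = 0.6545
Terminal stock prices: S_u = 120, S_d = 65
Terminal payoffs (S − K): max(45, 0) = 45, max(-10, 0) = 0
Node 0 (S = 100): V_0 = 1/1.01·[0.6545·45.0000 + 0.3455·0.0000] = 29.1629

€29.16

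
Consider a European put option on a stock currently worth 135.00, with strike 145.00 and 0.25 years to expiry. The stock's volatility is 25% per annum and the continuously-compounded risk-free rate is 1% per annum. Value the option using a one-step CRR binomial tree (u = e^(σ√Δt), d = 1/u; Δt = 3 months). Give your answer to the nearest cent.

13.45

CRR parameters: u = e^(σ√Δt) = e^(0.25·√0.25) = 1.1331, d = 1/u = 0.8825
Per-period rate: rΔt = 0.01·0.25 = 0.0025, so R = e^0.0025 = 1.0025
Risk-neutral probability p = (e^0.0025 − 0.8825)/(1.1331 − 0.8825) = 0.1200/0.2507 = 0.4788
Terminal stock prices: S_u = 153, S_d = 119.1
Terminal payoffs (K − S): max(-7.975, 0) = 0, max(25.86, 0) = 25.86
Node 0 (S = 135): V_0 = e^(−0.0025)·[0.4788·0.0000 + 0.5212·25.8629] = 13.4467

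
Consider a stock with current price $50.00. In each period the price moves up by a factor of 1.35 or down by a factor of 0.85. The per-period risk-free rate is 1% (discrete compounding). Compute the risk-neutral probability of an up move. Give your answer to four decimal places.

p = 0.3200

Risk-neutral probability p = (1 + 0.01 − 0.85)/(1.35 − 0.85) = 0.1600/0.5000 = 0.3200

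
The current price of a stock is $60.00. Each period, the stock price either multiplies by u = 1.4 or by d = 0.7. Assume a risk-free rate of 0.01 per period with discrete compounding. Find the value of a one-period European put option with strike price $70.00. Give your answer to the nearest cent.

$15.45

Risk-neutral probability p = (1 + 0.01 − 0.7)/(1.4 − 0.7) = 0.3100/0.7000 = 0.4429
Terminal stock prices: S_u = 84, S_d = 42
Terminal payoffs (K − S): max(-14, 0) = 0, max(28, 0) = 28
Node 0 (S = 60): V_0 = 1/1.01·[0.4429·0.0000 + 0.5571·28.0000] = 15.4455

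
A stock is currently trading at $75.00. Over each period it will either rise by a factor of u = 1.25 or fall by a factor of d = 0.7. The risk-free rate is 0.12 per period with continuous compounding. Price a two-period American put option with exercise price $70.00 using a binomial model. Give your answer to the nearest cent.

$4.05

Risk-neutral probability p = (e^0.12 − 0.7)/(1.25 − 0.7) = 0.4275/0.5500 = 0.7773
Terminal stock prices: S_uu = 117.2, S_ud = 65.62, S_dd = 36.75
Terminal payoffs (K − S): max(-47.19, 0) = 0, max(4.375, 0) = 4.375, max(33.25, 0) = 33.25
Node u (S = 93.75): continuation = e^(−0.12)·[0.7773·0.0000 + 0.2227·4.3750] = 0.8643; exercise value = 0.0000 ≤ continuation, so V_u = 0.8643
Node d (S = 52.5): continuation = e^(−0.12)·[0.7773·4.3750 + 0.2227·33.2500] = 9.5844; exercise value = 17.5000 > continuation, so V_d = 17.5000 (exercise)
Node 0 (S = 75): continuation = e^(−0.12)·[0.7773·0.8643 + 0.2227·17.5000] = 4.0529; exercise value = 0.0000 ≤ continuation, so V_0 = 4.0529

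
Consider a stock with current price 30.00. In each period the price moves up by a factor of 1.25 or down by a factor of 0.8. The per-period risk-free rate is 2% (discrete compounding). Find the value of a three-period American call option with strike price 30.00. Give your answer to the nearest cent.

5.74

Risk-neutral probability p = (1 + 0.02 − 0.8)/(1.25 − 0.8) = 0.2200/0.4500 = 0.4889
Terminal stock prices: S_uuu = 58.59, S_uud = 37.5, S_udd = 24, S_ddd = 15.36
Terminal payoffs (S − K): max(28.59, 0) = 28.59, max(7.5, 0) = 7.5, max(-6, 0) = 0, max(-14.64, 0) = 0
Node uu (S = 46.88): continuation = 1/1.02·[0.4889·28.5938 + 0.5111·7.5000] = 17.4632; exercise value = 16.8750 ≤ continuation, so V_uu = 17.4632
Node ud (S = 30): continuation = 1/1.02·[0.4889·7.5000 + 0.5111·0.0000] = 3.5948; exercise value = 0.0000 ≤ continuation, so V_ud = 3.5948
Node dd (S = 19.2): continuation = 1/1.02·[0.4889·0.0000 + 0.5111·0.0000] = 0.0000; exercise value = 0.0000 ≤ continuation, so V_dd = 0.0000
Node u (S = 37.5): continuation = 1/1.02·[0.4889·17.4632 + 0.5111·3.5948] = 10.1715; exercise value = 7.5000 ≤ continuation, so V_u = 10.1715
Node d (S = 24): continuation = 1/1.02·[0.4889·3.5948 + 0.5111·0.0000] = 1.7230; exercise value = 0.0000 ≤ continuation, so V_d = 1.7230
Node 0 (S = 30): continuation = 1/1.02·[0.4889·10.1715 + 0.5111·1.7230] = 5.7386; exercise value = 0.0000 ≤ continuation, so V_0 = 5.7386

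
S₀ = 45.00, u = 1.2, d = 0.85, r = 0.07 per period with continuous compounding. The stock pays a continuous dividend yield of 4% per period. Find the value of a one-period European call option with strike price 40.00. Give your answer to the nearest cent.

Per-period risk-free factor R = e^0.07 = 1.0725; dividend-adjusted growth = e^(0.07−0.04) = 1.0305.
Risk-neutral probability p = (1.0305 − 0.85)/(1.2 − 0.85) = 0.1805/0.3500 = 0.5156
Terminal stock prices: S_u = 54, S_d = 38.25
Terminal payoffs (S − K): max(14, 0) = 14, max(-1.75, 0) = 0
Node 0 (S = 45): V_0 = e^(−0.07)·[0.5156·14.0000 + 0.4844·0.0000] = 6.7302

6.73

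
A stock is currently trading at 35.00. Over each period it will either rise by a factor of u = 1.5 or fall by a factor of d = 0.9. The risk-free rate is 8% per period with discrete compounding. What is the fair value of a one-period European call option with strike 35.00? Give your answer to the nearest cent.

Risk-neutral probability p = (1 + 0.08 − 0.9)/(1.5 − 0.9) = 0.1800/0.6000 = 0.3000
Terminal stock prices: S_u = 52.5, S_d = 31.5
Terminal payoffs (S − K): max(17.5, 0) = 17.5, max(-3.5, 0) = 0
Node 0 (S = 35): V_0 = 1/1.08·[0.3000·17.5000 + 0.7000·0.0000] = 4.8611

4.86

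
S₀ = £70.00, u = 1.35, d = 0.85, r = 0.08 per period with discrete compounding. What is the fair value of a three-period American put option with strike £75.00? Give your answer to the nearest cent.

Risk-neutral probability p = (1 + 0.08 − 0.85)/(1.35 − 0.85) = 0.2300/0.5000 = 0.4600
Terminal stock prices: S_uuu = 172.2, S_uud = 108.4, S_udd = 68.28, S_ddd = 42.99
Terminal payoffs (K − S): max(-97.23, 0) = 0, max(-33.44, 0) = 0, max(6.724, 0) = 6.724, max(32.01, 0) = 32.01
Node uu (S = 127.6): continuation = 1/1.08·[0.4600·0.0000 + 0.5400·0.0000] = 0.0000; exercise value = 0.0000 ≤ continuation, so V_uu = 0.0000
Node ud (S = 80.33): continuation = 1/1.08·[0.4600·0.0000 + 0.5400·6.7238] = 3.3619; exercise value = 0.0000 ≤ continuation, so V_ud = 3.3619
Node dd (S = 50.57): continuation = 1/1.08·[0.4600·6.7238 + 0.5400·32.0113] = 18.8694; exercise value = 24.4250 > continuation, so V_dd = 24.4250 (exercise)
Node u (S = 94.5): continuation = 1/1.08·[0.4600·0.0000 + 0.5400·3.3619] = 1.6809; exercise value = 0.0000 ≤ continuation, so V_u = 1.6809
Node d (S = 59.5): continuation = 1/1.08·[0.4600·3.3619 + 0.5400·24.4250] = 13.6444; exercise value = 15.5000 > continuation, so V_d = 15.5000 (exercise)
Node 0 (S = 70): continuation = 1/1.08·[0.4600·1.6809 + 0.5400·15.5000] = 8.4660; exercise value = 5.0000 ≤ continuation, so V_0 = 8.4660

£8.47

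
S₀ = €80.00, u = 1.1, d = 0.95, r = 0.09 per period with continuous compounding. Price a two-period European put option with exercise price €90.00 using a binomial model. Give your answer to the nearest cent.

Risk-neutral probability p = (e^0.09 − 0.95)/(1.1 − 0.95) = 0.1442/0.1500 = 0.9612
Terminal stock prices: S_uu = 96.8, S_ud = 83.6, S_dd = 72.2
Terminal payoffs (K − S): max(-6.8, 0) = 0, max(6.4, 0) = 6.4, max(17.8, 0) = 17.8
Node u (S = 88): V_u = e^(−0.09)·[0.9612·0.0000 + 0.0388·6.4000] = 0.2272
Node d (S = 76): V_d = e^(−0.09)·[0.9612·6.4000 + 0.0388·17.8000] = 6.2538
Node 0 (S = 80): V_0 = e^(−0.09)·[0.9612·0.2272 + 0.0388·6.2538] = 0.4215

€0.42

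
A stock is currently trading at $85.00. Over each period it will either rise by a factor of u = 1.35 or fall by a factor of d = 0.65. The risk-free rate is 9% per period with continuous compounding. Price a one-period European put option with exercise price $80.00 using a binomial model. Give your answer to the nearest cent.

$8.27

Risk-neutral probability p = (e^0.09 − 0.65)/(1.35 − 0.65) = 0.4442/0.7000 = 0.6345
Terminal stock prices: S_u = 114.8, S_d = 55.25
Terminal payoffs (K − S): max(-34.75, 0) = 0, max(24.75, 0) = 24.75
Node 0 (S = 85): V_0 = e^(−0.09)·[0.6345·0.0000 + 0.3655·24.7500] = 8.2668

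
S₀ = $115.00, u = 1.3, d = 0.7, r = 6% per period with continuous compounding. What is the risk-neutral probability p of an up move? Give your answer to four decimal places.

p = 0.6031

Risk-neutral probability p = (e^0.06 − 0.7)/(1.3 − 0.7) = 0.3618/0.6000 = 0.6031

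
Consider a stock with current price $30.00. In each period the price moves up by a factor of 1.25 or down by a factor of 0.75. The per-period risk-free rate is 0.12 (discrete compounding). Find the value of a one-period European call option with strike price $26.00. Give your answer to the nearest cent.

$7.60

Risk-neutral probability p = (1 + 0.12 − 0.75)/(1.25 − 0.75) = 0.3700/0.5000 = 0.7400
Terminal stock prices: S_u = 37.5, S_d = 22.5
Terminal payoffs (S − K): max(11.5, 0) = 11.5, max(-3.5, 0) = 0
Node 0 (S = 30): V_0 = 1/1.12·[0.7400·11.5000 + 0.2600·0.0000] = 7.5982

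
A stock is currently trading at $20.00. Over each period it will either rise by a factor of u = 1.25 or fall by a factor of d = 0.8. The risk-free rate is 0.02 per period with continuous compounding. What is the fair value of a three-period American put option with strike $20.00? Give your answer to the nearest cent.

Risk-neutral probability p = (e^0.02 − 0.8)/(1.25 − 0.8) = 0.2202/0.4500 = 0.4893
Terminal stock prices: S_uuu = 39.06, S_uud = 25, S_udd = 16, S_ddd = 10.24
Terminal payoffs (K − S): max(-19.06, 0) = 0, max(-5, 0) = 0, max(4, 0) = 4, max(9.76, 0) = 9.76
Node uu (S = 31.25): continuation = e^(−0.02)·[0.4893·0.0000 + 0.5107·0.0000] = 0.0000; exercise value = 0.0000 ≤ continuation, so V_uu = 0.0000
Node ud (S = 20): continuation = e^(−0.02)·[0.4893·0.0000 + 0.5107·4.0000] = 2.0022; exercise value = 0.0000 ≤ continuation, so V_ud = 2.0022
Node dd (S = 12.8): continuation = e^(−0.02)·[0.4893·4.0000 + 0.5107·9.7600] = 6.8040; exercise value = 7.2000 > continuation, so V_dd = 7.2000 (exercise)
Node u (S = 25): continuation = e^(−0.02)·[0.4893·0.0000 + 0.5107·2.0022] = 1.0022; exercise value = 0.0000 ≤ continuation, so V_u = 1.0022
Node d (S = 16): continuation = e^(−0.02)·[0.4893·2.0022 + 0.5107·7.2000] = 4.5643; exercise value = 4.0000 ≤ continuation, so V_d = 4.5643
Node 0 (S = 20): continuation = e^(−0.02)·[0.4893·1.0022 + 0.5107·4.5643] = 2.7654; exercise value = 0.0000 ≤ continuation, so V_0 = 2.7654

$2.77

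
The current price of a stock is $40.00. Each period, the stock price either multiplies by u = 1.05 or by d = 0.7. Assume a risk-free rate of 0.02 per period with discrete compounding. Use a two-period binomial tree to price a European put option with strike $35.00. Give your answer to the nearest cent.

Risk-neutral probability p = (1 + 0.02 − 0.7)/(1.05 − 0.7) = 0.3200/0.3500 = 0.9143
Terminal stock prices: S_uu = 44.1, S_ud = 29.4, S_dd = 19.6
Terminal payoffs (K − S): max(-9.1, 0) = 0, max(5.6, 0) = 5.6, max(15.4, 0) = 15.4
Node u (S = 42): V_u = 1/1.02·[0.9143·0.0000 + 0.0857·5.6000] = 0.4706
Node d (S = 28): V_d = 1/1.02·[0.9143·5.6000 + 0.0857·15.4000] = 6.3137
Node 0 (S = 40): V_0 = 1/1.02·[0.9143·0.4706 + 0.0857·6.3137] = 0.9524

$0.95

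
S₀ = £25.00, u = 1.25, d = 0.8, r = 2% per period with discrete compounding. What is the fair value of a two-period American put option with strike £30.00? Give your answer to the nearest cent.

£6.21

Risk-neutral probability p = (1 + 0.02 − 0.8)/(1.25 − 0.8) = 0.2200/0.4500 = 0.4889
Terminal stock prices: S_uu = 39.06, S_ud = 25, S_dd = 16
Terminal payoffs (K − S): max(-9.062, 0) = 0, max(5, 0) = 5, max(14, 0) = 14
Node u (S = 31.25): continuation = 1/1.02·[0.4889·0.0000 + 0.5111·5.0000] = 2.5054; exercise value = 0.0000 ≤ continuation, so V_u = 2.5054
Node d (S = 20): continuation = 1/1.02·[0.4889·5.0000 + 0.5111·14.0000] = 9.4118; exercise value = 10.0000 > continuation, so V_d = 10.0000 (exercise)
Node 0 (S = 25): continuation = 1/1.02·[0.4889·2.5054 + 0.5111·10.0000] = 6.2118; exercise value = 5.0000 ≤ continuation, so V_0 = 6.2118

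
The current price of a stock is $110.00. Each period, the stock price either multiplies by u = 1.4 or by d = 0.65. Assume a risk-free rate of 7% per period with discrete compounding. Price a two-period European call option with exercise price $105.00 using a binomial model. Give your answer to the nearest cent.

$30.29

Risk-neutral probability p = (1 + 0.07 − 0.65)/(1.4 − 0.65) = 0.4200/0.7500 = 0.5600
Terminal stock prices: S_uu = 215.6, S_ud = 100.1, S_dd = 46.48
Terminal payoffs (S − K): max(110.6, 0) = 110.6, max(-4.9, 0) = 0, max(-58.52, 0) = 0
Node u (S = 154): V_u = 1/1.07·[0.5600·110.6000 + 0.4400·0.0000] = 57.8841
Node d (S = 71.5): V_d = 1/1.07·[0.5600·0.0000 + 0.4400·0.0000] = 0.0000
Node 0 (S = 110): V_0 = 1/1.07·[0.5600·57.8841 + 0.4400·0.0000] = 30.2945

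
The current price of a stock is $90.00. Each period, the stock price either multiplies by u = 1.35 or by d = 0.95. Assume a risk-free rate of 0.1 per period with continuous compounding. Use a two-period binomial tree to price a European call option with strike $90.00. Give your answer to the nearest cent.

$19.01

Risk-neutral probability p = (e^0.1 − 0.95)/(1.35 − 0.95) = 0.1552/0.4000 = 0.3879
Terminal stock prices: S_uu = 164, S_ud = 115.4, S_dd = 81.22
Terminal payoffs (S − K): max(74.03, 0) = 74.03, max(25.43, 0) = 25.43, max(-8.775, 0) = 0
Node u (S = 121.5): V_u = e^(−0.1)·[0.3879·74.0250 + 0.6121·25.4250] = 40.0646
Node d (S = 85.5): V_d = e^(−0.1)·[0.3879·25.4250 + 0.6121·0.0000] = 8.9245
Node 0 (S = 90): V_0 = e^(−0.1)·[0.3879·40.0646 + 0.6121·8.9245] = 19.0057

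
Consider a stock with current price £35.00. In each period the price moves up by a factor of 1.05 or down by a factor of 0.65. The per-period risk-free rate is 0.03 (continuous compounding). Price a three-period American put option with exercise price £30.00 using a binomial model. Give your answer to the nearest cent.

Risk-neutral probability p = (e^0.03 − 0.65)/(1.05 − 0.65) = 0.3805/0.4000 = 0.9511
Terminal stock prices: S_uuu = 40.52, S_uud = 25.08, S_udd = 15.53, S_ddd = 9.612
Terminal payoffs (K − S): max(-10.52, 0) = 0, max(4.918, 0) = 4.918, max(14.47, 0) = 14.47, max(20.39, 0) = 20.39
Node uu (S = 38.59): continuation = e^(−0.03)·[0.9511·0.0000 + 0.0489·4.9181] = 0.2332; exercise value = 0.0000 ≤ continuation, so V_uu = 0.2332
Node ud (S = 23.89): continuation = e^(−0.03)·[0.9511·4.9181 + 0.0489·14.4731] = 5.2259; exercise value = 6.1125 > continuation, so V_ud = 6.1125 (exercise)
Node dd (S = 14.79): continuation = e^(−0.03)·[0.9511·14.4731 + 0.0489·20.3881] = 14.3259; exercise value = 15.2125 > continuation, so V_dd = 15.2125 (exercise)
Node u (S = 36.75): continuation = e^(−0.03)·[0.9511·0.2332 + 0.0489·6.1125] = 0.5051; exercise value = 0.0000 ≤ continuation, so V_u = 0.5051
Node d (S = 22.75): continuation = e^(−0.03)·[0.9511·6.1125 + 0.0489·15.2125] = 6.3634; exercise value = 7.2500 > continuation, so V_d = 7.2500 (exercise)
Node 0 (S = 35): continuation = e^(−0.03)·[0.9511·0.5051 + 0.0489·7.2500] = 0.8100; exercise value = 0.0000 ≤ continuation, so V_0 = 0.8100

£0.81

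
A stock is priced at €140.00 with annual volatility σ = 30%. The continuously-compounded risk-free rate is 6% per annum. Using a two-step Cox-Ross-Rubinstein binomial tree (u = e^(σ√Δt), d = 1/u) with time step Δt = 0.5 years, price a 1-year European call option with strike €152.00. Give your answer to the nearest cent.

CRR parameters: u = e^(σ√Δt) = e^(0.3·√0.5) = 1.2363, d = 1/u = 0.8089
Per-period rate: rΔt = 0.06·0.5 = 0.03, so R = e^0.03 = 1.0305
Risk-neutral probability p = (e^0.03 − 0.8089)/(1.2363 − 0.8089) = 0.2216/0.4275 = 0.5184
Terminal stock prices: S_uu = 214, S_ud = 140, S_dd = 91.6
Terminal payoffs (S − K): max(61.99, 0) = 61.99, max(-12, 0) = 0, max(-60.4, 0) = 0
Node u (S = 173.1): V_u = e^(−0.03)·[0.5184·61.9851 + 0.4816·0.0000] = 31.1841
Node d (S = 113.2): V_d = e^(−0.03)·[0.5184·0.0000 + 0.4816·0.0000] = 0.0000
Node 0 (S = 140): V_0 = e^(−0.03)·[0.5184·31.1841 + 0.4816·0.0000] = 15.6884

€15.69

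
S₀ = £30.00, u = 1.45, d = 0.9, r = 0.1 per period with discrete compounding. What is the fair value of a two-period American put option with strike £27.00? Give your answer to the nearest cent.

£0.90

Risk-neutral probability p = (1 + 0.1 − 0.9)/(1.45 − 0.9) = 0.2000/0.5500 = 0.3636
Terminal stock prices: S_uu = 63.08, S_ud = 39.15, S_dd = 24.3
Terminal payoffs (K − S): max(-36.08, 0) = 0, max(-12.15, 0) = 0, max(2.7, 0) = 2.7
Node u (S = 43.5): continuation = 1/1.1·[0.3636·0.0000 + 0.6364·0.0000] = 0.0000; exercise value = 0.0000 ≤ continuation, so V_u = 0.0000
Node d (S = 27): continuation = 1/1.1·[0.3636·0.0000 + 0.6364·2.7000] = 1.5620; exercise value = 0.0000 ≤ continuation, so V_d = 1.5620
Node 0 (S = 30): continuation = 1/1.1·[0.3636·0.0000 + 0.6364·1.5620] = 0.9036; exercise value = 0.0000 ≤ continuation, so V_0 = 0.9036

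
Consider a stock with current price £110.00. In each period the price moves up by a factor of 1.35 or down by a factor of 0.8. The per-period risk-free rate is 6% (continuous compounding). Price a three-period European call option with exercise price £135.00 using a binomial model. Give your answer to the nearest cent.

£19.78

Risk-neutral probability p = (e^0.06 − 0.8)/(1.35 − 0.8) = 0.2618/0.5500 = 0.4761
Terminal stock prices: S_uuu = 270.6, S_uud = 160.4, S_udd = 95.04, S_ddd = 56.32
Terminal payoffs (S − K): max(135.6, 0) = 135.6, max(25.38, 0) = 25.38, max(-39.96, 0) = 0, max(-78.68, 0) = 0
Node uu (S = 200.5): V_uu = e^(−0.06)·[0.4761·135.6413 + 0.5239·25.3800] = 73.3368
Node ud (S = 118.8): V_ud = e^(−0.06)·[0.4761·25.3800 + 0.5239·0.0000] = 11.3789
Node dd (S = 70.4): V_dd = e^(−0.06)·[0.4761·0.0000 + 0.5239·0.0000] = 0.0000
Node u (S = 148.5): V_u = e^(−0.06)·[0.4761·73.3368 + 0.5239·11.3789] = 38.4946
Node d (S = 88): V_d = e^(−0.06)·[0.4761·11.3789 + 0.5239·0.0000] = 5.1017
Node 0 (S = 110): V_0 = e^(−0.06)·[0.4761·38.4946 + 0.5239·5.1017] = 19.7760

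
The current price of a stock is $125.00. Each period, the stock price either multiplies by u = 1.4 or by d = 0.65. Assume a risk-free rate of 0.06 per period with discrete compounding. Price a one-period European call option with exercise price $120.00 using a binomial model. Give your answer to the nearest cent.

Risk-neutral probability p = (1 + 0.06 − 0.65)/(1.4 − 0.65) = 0.4100/0.7500 = 0.5467
Terminal stock prices: S_u = 175, S_d = 81.25
Terminal payoffs (S − K): max(55, 0) = 55, max(-38.75, 0) = 0
Node 0 (S = 125): V_0 = 1/1.06·[0.5467·55.0000 + 0.4533·0.0000] = 28.3648

$28.36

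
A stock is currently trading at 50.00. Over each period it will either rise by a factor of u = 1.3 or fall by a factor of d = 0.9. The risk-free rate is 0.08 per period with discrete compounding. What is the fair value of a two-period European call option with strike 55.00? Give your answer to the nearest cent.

6.61

Risk-neutral probability p = (1 + 0.08 − 0.9)/(1.3 − 0.9) = 0.1800/0.4000 = 0.4500
Terminal stock prices: S_uu = 84.5, S_ud = 58.5, S_dd = 40.5
Terminal payoffs (S − K): max(29.5, 0) = 29.5, max(3.5, 0) = 3.5, max(-14.5, 0) = 0
Node u (S = 65): V_u = 1/1.08·[0.4500·29.5000 + 0.5500·3.5000] = 14.0741
Node d (S = 45): V_d = 1/1.08·[0.4500·3.5000 + 0.5500·0.0000] = 1.4583
Node 0 (S = 50): V_0 = 1/1.08·[0.4500·14.0741 + 0.5500·1.4583] = 6.6069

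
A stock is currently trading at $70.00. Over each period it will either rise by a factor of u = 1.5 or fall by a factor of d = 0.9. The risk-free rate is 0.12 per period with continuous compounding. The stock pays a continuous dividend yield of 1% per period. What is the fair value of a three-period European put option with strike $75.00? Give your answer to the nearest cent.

Per-period risk-free factor R = e^0.12 = 1.1275; dividend-adjusted growth = e^(0.12−0.01) = 1.1163.
Risk-neutral probability p = (1.1163 − 0.9)/(1.5 − 0.9) = 0.2163/0.6000 = 0.3605
Terminal stock prices: S_uuu = 236.2, S_uud = 141.8, S_udd = 85.05, S_ddd = 51.03
Terminal payoffs (K − S): max(-161.2, 0) = 0, max(-66.75, 0) = 0, max(-10.05, 0) = 0, max(23.97, 0) = 23.97
Node uu (S = 157.5): V_uu = e^(−0.12)·[0.3605·0.0000 + 0.6395·0.0000] = 0.0000
Node ud (S = 94.5): V_ud = e^(−0.12)·[0.3605·0.0000 + 0.6395·0.0000] = 0.0000
Node dd (S = 56.7): V_dd = e^(−0.12)·[0.3605·0.0000 + 0.6395·23.9700] = 13.5962
Node u (S = 105): V_u = e^(−0.12)·[0.3605·0.0000 + 0.6395·0.0000] = 0.0000
Node d (S = 63): V_d = e^(−0.12)·[0.3605·0.0000 + 0.6395·13.5962] = 7.7120
Node 0 (S = 70): V_0 = e^(−0.12)·[0.3605·0.0000 + 0.6395·7.7120] = 4.3744

$4.37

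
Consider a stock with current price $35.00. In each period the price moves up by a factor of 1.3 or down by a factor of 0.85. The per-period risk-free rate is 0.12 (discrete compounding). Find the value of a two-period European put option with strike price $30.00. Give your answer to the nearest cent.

$0.60

Risk-neutral probability p = (1 + 0.12 − 0.85)/(1.3 − 0.85) = 0.2700/0.4500 = 0.6000
Terminal stock prices: S_uu = 59.15, S_ud = 38.67, S_dd = 25.29
Terminal payoffs (K − S): max(-29.15, 0) = 0, max(-8.675, 0) = 0, max(4.713, 0) = 4.713
Node u (S = 45.5): V_u = 1/1.12·[0.6000·0.0000 + 0.4000·0.0000] = 0.0000
Node d (S = 29.75): V_d = 1/1.12·[0.6000·0.0000 + 0.4000·4.7125] = 1.6830
Node 0 (S = 35): V_0 = 1/1.12·[0.6000·0.0000 + 0.4000·1.6830] = 0.6011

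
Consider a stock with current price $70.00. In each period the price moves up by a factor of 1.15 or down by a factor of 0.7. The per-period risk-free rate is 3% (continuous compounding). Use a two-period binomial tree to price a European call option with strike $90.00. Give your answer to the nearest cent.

$1.31

Risk-neutral probability p = (e^0.03 − 0.7)/(1.15 − 0.7) = 0.3305/0.4500 = 0.7343
Terminal stock prices: S_uu = 92.57, S_ud = 56.35, S_dd = 34.3
Terminal payoffs (S − K): max(2.575, 0) = 2.575, max(-33.65, 0) = 0, max(-55.7, 0) = 0
Node u (S = 80.5): V_u = e^(−0.03)·[0.7343·2.5750 + 0.2657·0.0000] = 1.8350
Node d (S = 49): V_d = e^(−0.03)·[0.7343·0.0000 + 0.2657·0.0000] = 0.0000
Node 0 (S = 70): V_0 = e^(−0.03)·[0.7343·1.8350 + 0.2657·0.0000] = 1.3077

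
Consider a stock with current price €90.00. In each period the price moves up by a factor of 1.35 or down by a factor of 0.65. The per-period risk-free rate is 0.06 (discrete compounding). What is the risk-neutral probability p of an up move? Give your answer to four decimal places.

p = 0.5857

Risk-neutral probability p = (1 + 0.06 − 0.65)/(1.35 − 0.65) = 0.4100/0.7000 = 0.5857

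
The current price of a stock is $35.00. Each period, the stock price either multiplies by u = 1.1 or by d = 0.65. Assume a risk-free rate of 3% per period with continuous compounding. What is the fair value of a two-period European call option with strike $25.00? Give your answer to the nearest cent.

Risk-neutral probability p = (e^0.03 − 0.65)/(1.1 − 0.65) = 0.3805/0.4500 = 0.8455
Terminal stock prices: S_uu = 42.35, S_ud = 25.03, S_dd = 14.79
Terminal payoffs (S − K): max(17.35, 0) = 17.35, max(0.025, 0) = 0.025, max(-10.21, 0) = 0
Node u (S = 38.5): V_u = e^(−0.03)·[0.8455·17.3500 + 0.1545·0.0250] = 14.2389
Node d (S = 22.75): V_d = e^(−0.03)·[0.8455·0.0250 + 0.1545·0.0000] = 0.0205
Node 0 (S = 35): V_0 = e^(−0.03)·[0.8455·14.2389 + 0.1545·0.0205] = 11.6856

$11.69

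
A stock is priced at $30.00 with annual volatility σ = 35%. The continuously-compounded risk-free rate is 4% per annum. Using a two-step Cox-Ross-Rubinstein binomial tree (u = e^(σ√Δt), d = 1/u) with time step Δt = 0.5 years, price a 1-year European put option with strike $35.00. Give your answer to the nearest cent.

CRR parameters: u = e^(σ√Δt) = e^(0.35·√0.5) = 1.2808, d = 1/u = 0.7808
Per-period rate: rΔt = 0.04·0.5 = 0.02, so R = e^0.02 = 1.0202
Risk-neutral probability p = (e^0.02 − 0.7808)/(1.2808 − 0.7808) = 0.2394/0.5000 = 0.4788
Terminal stock prices: S_uu = 49.21, S_ud = 30, S_dd = 18.29
Terminal payoffs (K − S): max(-14.21, 0) = 0, max(5, 0) = 5, max(16.71, 0) = 16.71
Node u (S = 38.42): V_u = e^(−0.02)·[0.4788·0.0000 + 0.5212·5.0000] = 2.5542
Node d (S = 23.42): V_d = e^(−0.02)·[0.4788·5.0000 + 0.5212·16.7124] = 10.8842
Node 0 (S = 30): V_0 = e^(−0.02)·[0.4788·2.5542 + 0.5212·10.8842] = 6.7589

$6.76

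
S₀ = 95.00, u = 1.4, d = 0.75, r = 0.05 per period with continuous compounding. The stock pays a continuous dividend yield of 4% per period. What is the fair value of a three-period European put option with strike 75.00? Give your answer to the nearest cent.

Per-period risk-free factor R = e^0.05 = 1.0513; dividend-adjusted growth = e^(0.05−0.04) = 1.0101.
Risk-neutral probability p = (1.0101 − 0.75)/(1.4 − 0.75) = 0.2601/0.6500 = 0.4001
Terminal stock prices: S_uuu = 260.7, S_uud = 139.6, S_udd = 74.81, S_ddd = 40.08
Terminal payoffs (K − S): max(-185.7, 0) = 0, max(-64.65, 0) = 0, max(0.1875, 0) = 0.1875, max(34.92, 0) = 34.92
Node uu (S = 186.2): V_uu = e^(−0.05)·[0.4001·0.0000 + 0.5999·0.0000] = 0.0000
Node ud (S = 99.75): V_ud = e^(−0.05)·[0.4001·0.0000 + 0.5999·0.1875] = 0.1070
Node dd (S = 53.44): V_dd = e^(−0.05)·[0.4001·0.1875 + 0.5999·34.9219] = 20.0000
Node u (S = 133): V_u = e^(−0.05)·[0.4001·0.0000 + 0.5999·0.1070] = 0.0611
Node d (S = 71.25): V_d = e^(−0.05)·[0.4001·0.1070 + 0.5999·20.0000] = 11.4540
Node 0 (S = 95): V_0 = e^(−0.05)·[0.4001·0.0611 + 0.5999·11.4540] = 6.5596

6.56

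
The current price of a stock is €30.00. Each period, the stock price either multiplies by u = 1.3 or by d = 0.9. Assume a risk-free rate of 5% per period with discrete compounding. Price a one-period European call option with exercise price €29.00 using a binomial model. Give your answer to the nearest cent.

Risk-neutral probability p = (1 + 0.05 − 0.9)/(1.3 − 0.9) = 0.1500/0.4000 = 0.3750
Terminal stock prices: S_u = 39, S_d = 27
Terminal payoffs (S − K): max(10, 0) = 10, max(-2, 0) = 0
Node 0 (S = 30): V_0 = 1/1.05·[0.3750·10.0000 + 0.6250·0.0000] = 3.5714

€3.57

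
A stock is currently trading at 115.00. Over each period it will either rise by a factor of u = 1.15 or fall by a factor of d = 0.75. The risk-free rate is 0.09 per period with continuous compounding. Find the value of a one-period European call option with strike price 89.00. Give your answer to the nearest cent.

Risk-neutral probability p = (e^0.09 − 0.75)/(1.15 − 0.75) = 0.3442/0.4000 = 0.8604
Terminal stock prices: S_u = 132.2, S_d = 86.25
Terminal payoffs (S − K): max(43.25, 0) = 43.25, max(-2.75, 0) = 0
Node 0 (S = 115): V_0 = e^(−0.09)·[0.8604·43.2500 + 0.1396·0.0000] = 34.0109

34.01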